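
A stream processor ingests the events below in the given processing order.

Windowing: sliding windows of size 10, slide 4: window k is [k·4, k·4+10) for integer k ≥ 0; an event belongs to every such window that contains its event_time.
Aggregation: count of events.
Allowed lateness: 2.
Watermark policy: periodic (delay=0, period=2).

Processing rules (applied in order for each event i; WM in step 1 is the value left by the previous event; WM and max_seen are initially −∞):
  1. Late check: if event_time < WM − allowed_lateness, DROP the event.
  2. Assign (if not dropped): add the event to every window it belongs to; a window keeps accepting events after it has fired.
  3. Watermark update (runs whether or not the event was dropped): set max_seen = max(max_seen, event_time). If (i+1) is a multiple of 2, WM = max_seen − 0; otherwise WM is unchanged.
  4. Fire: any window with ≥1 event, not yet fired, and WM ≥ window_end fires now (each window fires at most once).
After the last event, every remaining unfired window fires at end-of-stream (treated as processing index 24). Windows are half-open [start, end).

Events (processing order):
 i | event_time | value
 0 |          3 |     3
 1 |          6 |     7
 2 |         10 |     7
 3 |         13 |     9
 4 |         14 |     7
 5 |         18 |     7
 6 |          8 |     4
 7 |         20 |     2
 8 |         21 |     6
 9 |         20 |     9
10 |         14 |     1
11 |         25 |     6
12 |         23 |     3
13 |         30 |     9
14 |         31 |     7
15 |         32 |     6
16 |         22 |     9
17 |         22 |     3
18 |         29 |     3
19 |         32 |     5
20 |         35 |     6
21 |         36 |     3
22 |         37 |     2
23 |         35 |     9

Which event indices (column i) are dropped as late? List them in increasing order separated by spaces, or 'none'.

6 10 16 17 18

i=0 t=3 v=3: → [0,10); WM=−∞
i=1 t=6 v=7: → [4,14),[0,10); WM=6
i=2 t=10 v=7: → [8,18),[4,14); WM=6
i=3 t=13 v=9: → [12,22),[8,18),[4,14); WM=13; [0,10) fires=2
i=4 t=14 v=7: → [12,22),[8,18); WM=13
i=5 t=18 v=7: → [16,26),[12,22); WM=18; [4,14) fires=3 [8,18) fires=3
i=6 t=8 v=4: DROP (t<18-2); WM=18
i=7 t=20 v=2: → [20,30),[16,26),[12,22); WM=20
i=8 t=21 v=6: → [20,30),[16,26),[12,22); WM=20
i=9 t=20 v=9: → [20,30),[16,26),[12,22); WM=21
i=10 t=14 v=1: DROP (t<21-2); WM=21
i=11 t=25 v=6: → [24,34),[20,30),[16,26); WM=25; [12,22) fires=6
i=12 t=23 v=3: → [20,30),[16,26); WM=25
i=13 t=30 v=9: → [28,38),[24,34); WM=30; [16,26) fires=6 [20,30) fires=5
i=14 t=31 v=7: → [28,38),[24,34); WM=30
i=15 t=32 v=6: → [32,42),[28,38),[24,34); WM=32
i=16 t=22 v=9: DROP (t<32-2); WM=32
i=17 t=22 v=3: DROP (t<32-2); WM=32
i=18 t=29 v=3: DROP (t<32-2); WM=32
i=19 t=32 v=5: → [32,42),[28,38),[24,34); WM=32
i=20 t=35 v=6: → [32,42),[28,38); WM=32
i=21 t=36 v=3: → [36,46),[32,42),[28,38); WM=36; [24,34) fires=5
i=22 t=37 v=2: → [36,46),[32,42),[28,38); WM=36
i=23 t=35 v=9: → [32,42),[28,38); WM=37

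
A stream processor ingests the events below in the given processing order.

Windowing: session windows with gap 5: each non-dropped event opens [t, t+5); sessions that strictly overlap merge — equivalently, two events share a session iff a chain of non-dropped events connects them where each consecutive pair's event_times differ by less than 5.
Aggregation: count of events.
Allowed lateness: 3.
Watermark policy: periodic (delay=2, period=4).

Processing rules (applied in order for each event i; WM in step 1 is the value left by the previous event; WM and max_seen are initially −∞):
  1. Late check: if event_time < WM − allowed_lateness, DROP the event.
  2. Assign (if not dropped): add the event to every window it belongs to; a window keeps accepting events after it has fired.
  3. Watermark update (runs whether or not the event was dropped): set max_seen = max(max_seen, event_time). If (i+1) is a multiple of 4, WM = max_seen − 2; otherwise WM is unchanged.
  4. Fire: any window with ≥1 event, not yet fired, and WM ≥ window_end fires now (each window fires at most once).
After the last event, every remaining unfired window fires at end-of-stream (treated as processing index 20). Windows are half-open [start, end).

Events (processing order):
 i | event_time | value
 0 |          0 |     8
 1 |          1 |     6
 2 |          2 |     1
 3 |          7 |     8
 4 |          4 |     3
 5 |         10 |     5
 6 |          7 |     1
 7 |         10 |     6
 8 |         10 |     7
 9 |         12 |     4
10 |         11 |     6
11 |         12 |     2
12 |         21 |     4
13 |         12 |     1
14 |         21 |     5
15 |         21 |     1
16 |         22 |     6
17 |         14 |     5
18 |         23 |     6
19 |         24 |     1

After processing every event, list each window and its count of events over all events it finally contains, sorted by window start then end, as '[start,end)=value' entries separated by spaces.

i=0 t=0 v=8: → [0,5); WM=−∞
i=1 t=1 v=6: → [0,6); WM=−∞
i=2 t=2 v=1: → [0,7); WM=−∞
i=3 t=7 v=8: → [7,12); WM=5
i=4 t=4 v=3: → [0,12); WM=5
i=5 t=10 v=5: → [0,15); WM=5
i=6 t=7 v=1: → [0,15); WM=5
i=7 t=10 v=6: → [0,15); WM=8
i=8 t=10 v=7: → [0,15); WM=8
i=9 t=12 v=4: → [0,17); WM=8
i=10 t=11 v=6: → [0,17); WM=8
i=11 t=12 v=2: → [0,17); WM=10
i=12 t=21 v=4: → [21,26); WM=10
i=13 t=12 v=1: → [0,17); WM=10
i=14 t=21 v=5: → [21,26); WM=10
i=15 t=21 v=1: → [21,26); WM=19
i=16 t=22 v=6: → [21,27); WM=19
i=17 t=14 v=5: DROP (t<19-3); WM=19
i=18 t=23 v=6: → [21,28); WM=19
i=19 t=24 v=1: → [21,29); WM=22

[0,17)=13 [21,29)=6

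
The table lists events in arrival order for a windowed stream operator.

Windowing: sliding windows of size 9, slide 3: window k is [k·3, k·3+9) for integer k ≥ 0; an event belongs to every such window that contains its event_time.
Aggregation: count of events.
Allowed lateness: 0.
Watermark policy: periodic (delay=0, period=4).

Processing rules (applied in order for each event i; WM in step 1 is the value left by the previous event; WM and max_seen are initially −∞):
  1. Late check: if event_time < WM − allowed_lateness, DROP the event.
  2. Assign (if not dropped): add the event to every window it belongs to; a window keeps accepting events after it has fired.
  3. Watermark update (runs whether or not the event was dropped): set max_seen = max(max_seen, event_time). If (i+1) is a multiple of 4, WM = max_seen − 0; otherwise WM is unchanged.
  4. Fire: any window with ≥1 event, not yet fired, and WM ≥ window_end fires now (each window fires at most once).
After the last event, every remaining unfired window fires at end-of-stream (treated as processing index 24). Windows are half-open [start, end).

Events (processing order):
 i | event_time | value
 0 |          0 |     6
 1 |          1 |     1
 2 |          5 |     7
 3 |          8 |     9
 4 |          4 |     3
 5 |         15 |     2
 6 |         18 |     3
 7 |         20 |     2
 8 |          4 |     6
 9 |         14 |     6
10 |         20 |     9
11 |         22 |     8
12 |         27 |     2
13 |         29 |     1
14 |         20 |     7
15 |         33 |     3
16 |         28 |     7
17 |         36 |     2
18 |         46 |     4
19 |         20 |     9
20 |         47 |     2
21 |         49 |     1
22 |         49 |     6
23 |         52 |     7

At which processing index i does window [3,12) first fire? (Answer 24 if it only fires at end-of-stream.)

i=0 t=0 v=6: → [0,9); WM=−∞
i=1 t=1 v=1: → [0,9); WM=−∞
i=2 t=5 v=7: → [3,12),[0,9); WM=−∞
i=3 t=8 v=9: → [6,15),[3,12),[0,9); WM=8
i=4 t=4 v=3: DROP (t<8-0); WM=8
i=5 t=15 v=2: → [15,24),[12,21),[9,18); WM=8
i=6 t=18 v=3: → [18,27),[15,24),[12,21); WM=8
i=7 t=20 v=2: → [18,27),[15,24),[12,21); WM=20; [0,9) fires=4 [3,12) fires=2 [6,15) fires=1 [9,18) fires=1
i=8 t=4 v=6: DROP (t<20-0); WM=20
i=9 t=14 v=6: DROP (t<20-0); WM=20
i=10 t=20 v=9: → [18,27),[15,24),[12,21); WM=20
i=11 t=22 v=8: → [21,30),[18,27),[15,24); WM=22; [12,21) fires=4
i=12 t=27 v=2: → [27,36),[24,33),[21,30); WM=22
i=13 t=29 v=1: → [27,36),[24,33),[21,30); WM=22
i=14 t=20 v=7: DROP (t<22-0); WM=22
i=15 t=33 v=3: → [33,42),[30,39),[27,36); WM=33; [15,24) fires=5 [18,27) fires=4 [21,30) fires=3 [24,33) fires=2
i=16 t=28 v=7: DROP (t<33-0); WM=33
i=17 t=36 v=2: → [36,45),[33,42),[30,39); WM=33
i=18 t=46 v=4: → [45,54),[42,51),[39,48); WM=33
i=19 t=20 v=9: DROP (t<33-0); WM=46; [27,36) fires=3 [30,39) fires=2 [33,42) fires=2 [36,45) fires=1
i=20 t=47 v=2: → [45,54),[42,51),[39,48); WM=46
i=21 t=49 v=1: → [48,57),[45,54),[42,51); WM=46
i=22 t=49 v=6: → [48,57),[45,54),[42,51); WM=46
i=23 t=52 v=7: → [51,60),[48,57),[45,54); WM=52; [39,48) fires=2 [42,51) fires=4

7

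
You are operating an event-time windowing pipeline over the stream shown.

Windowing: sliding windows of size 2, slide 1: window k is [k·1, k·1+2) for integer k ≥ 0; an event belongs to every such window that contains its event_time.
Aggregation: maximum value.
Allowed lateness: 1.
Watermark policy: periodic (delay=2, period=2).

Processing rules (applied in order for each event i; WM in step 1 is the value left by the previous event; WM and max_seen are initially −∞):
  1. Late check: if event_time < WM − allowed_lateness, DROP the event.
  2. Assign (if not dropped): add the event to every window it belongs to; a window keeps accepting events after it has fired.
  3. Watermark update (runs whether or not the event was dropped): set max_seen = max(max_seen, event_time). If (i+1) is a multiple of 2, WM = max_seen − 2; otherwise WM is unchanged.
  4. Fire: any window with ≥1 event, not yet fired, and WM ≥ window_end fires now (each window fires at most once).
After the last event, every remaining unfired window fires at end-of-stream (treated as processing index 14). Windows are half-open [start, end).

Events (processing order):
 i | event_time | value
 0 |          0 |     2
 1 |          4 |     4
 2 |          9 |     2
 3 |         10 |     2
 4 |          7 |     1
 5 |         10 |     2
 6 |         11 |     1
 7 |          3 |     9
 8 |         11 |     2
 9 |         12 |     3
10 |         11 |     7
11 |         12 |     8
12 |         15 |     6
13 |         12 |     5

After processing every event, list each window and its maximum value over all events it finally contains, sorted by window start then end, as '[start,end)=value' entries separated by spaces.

[0,2)=2 [3,5)=4 [4,6)=4 [6,8)=1 [7,9)=1 [8,10)=2 [9,11)=2 [10,12)=7 [11,13)=8 [12,14)=8 [14,16)=6 [15,17)=6

i=0 t=0 v=2: → [0,2); WM=−∞
i=1 t=4 v=4: → [4,6),[3,5); WM=2; [0,2) fires=2
i=2 t=9 v=2: → [9,11),[8,10); WM=2
i=3 t=10 v=2: → [10,12),[9,11); WM=8; [3,5) fires=4 [4,6) fires=4
i=4 t=7 v=1: → [7,9),[6,8); WM=8; [6,8) fires=1
i=5 t=10 v=2: → [10,12),[9,11); WM=8
i=6 t=11 v=1: → [11,13),[10,12); WM=8
i=7 t=3 v=9: DROP (t<8-1); WM=9; [7,9) fires=1
i=8 t=11 v=2: → [11,13),[10,12); WM=9
i=9 t=12 v=3: → [12,14),[11,13); WM=10; [8,10) fires=2
i=10 t=11 v=7: → [11,13),[10,12); WM=10
i=11 t=12 v=8: → [12,14),[11,13); WM=10
i=12 t=15 v=6: → [15,17),[14,16); WM=10
i=13 t=12 v=5: → [12,14),[11,13); WM=13; [9,11) fires=2 [10,12) fires=7 [11,13) fires=8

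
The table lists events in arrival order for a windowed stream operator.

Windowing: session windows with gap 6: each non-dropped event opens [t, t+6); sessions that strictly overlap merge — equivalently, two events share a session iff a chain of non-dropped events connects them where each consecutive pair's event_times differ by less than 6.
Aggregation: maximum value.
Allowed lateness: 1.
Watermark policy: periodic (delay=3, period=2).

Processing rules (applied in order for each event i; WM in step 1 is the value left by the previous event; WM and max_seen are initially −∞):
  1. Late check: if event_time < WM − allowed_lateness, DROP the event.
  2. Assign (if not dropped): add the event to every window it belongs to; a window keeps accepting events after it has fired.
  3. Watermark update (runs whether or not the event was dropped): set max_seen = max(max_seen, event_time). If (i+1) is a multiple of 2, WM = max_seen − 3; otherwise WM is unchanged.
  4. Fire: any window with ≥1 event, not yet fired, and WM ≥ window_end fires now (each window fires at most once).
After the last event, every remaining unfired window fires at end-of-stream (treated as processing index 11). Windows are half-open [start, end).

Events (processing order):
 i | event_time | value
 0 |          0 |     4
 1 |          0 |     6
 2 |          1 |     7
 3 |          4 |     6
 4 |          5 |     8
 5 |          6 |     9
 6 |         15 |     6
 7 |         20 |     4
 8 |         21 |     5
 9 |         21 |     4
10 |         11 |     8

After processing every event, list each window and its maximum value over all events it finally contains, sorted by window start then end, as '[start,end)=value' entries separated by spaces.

i=0 t=0 v=4: → [0,6); WM=−∞
i=1 t=0 v=6: → [0,6); WM=-3
i=2 t=1 v=7: → [0,7); WM=-3
i=3 t=4 v=6: → [0,10); WM=1
i=4 t=5 v=8: → [0,11); WM=1
i=5 t=6 v=9: → [0,12); WM=3
i=6 t=15 v=6: → [15,21); WM=3
i=7 t=20 v=4: → [15,26); WM=17
i=8 t=21 v=5: → [15,27); WM=17
i=9 t=21 v=4: → [15,27); WM=18
i=10 t=11 v=8: DROP (t<18-1); WM=18

[0,12)=9 [15,27)=6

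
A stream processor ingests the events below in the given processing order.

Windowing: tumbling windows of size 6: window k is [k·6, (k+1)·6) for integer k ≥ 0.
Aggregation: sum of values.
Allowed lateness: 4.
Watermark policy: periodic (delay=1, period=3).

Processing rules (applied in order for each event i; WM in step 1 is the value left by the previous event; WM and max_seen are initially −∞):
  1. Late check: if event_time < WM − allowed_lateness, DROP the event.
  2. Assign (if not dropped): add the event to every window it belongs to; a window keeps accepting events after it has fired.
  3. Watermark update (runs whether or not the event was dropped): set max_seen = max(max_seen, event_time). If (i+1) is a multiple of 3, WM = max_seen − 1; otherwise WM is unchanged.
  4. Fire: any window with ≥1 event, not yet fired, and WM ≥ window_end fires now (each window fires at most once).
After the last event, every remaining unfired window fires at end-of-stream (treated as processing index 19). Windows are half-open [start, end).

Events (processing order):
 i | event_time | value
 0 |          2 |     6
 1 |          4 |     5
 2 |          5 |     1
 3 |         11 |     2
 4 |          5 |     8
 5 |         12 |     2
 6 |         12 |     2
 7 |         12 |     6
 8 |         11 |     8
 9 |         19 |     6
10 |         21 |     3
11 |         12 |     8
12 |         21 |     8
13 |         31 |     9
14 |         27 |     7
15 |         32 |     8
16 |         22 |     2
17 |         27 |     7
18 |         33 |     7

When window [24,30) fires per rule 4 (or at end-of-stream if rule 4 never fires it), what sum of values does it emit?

7

i=0 t=2 v=6: → [0,6); WM=−∞
i=1 t=4 v=5: → [0,6); WM=−∞
i=2 t=5 v=1: → [0,6); WM=4
i=3 t=11 v=2: → [6,12); WM=4
i=4 t=5 v=8: → [0,6); WM=4
i=5 t=12 v=2: → [12,18); WM=11; [0,6) fires=20
i=6 t=12 v=2: → [12,18); WM=11
i=7 t=12 v=6: → [12,18); WM=11
i=8 t=11 v=8: → [6,12); WM=11
i=9 t=19 v=6: → [18,24); WM=11
i=10 t=21 v=3: → [18,24); WM=11
i=11 t=12 v=8: → [12,18); WM=20; [6,12) fires=10 [12,18) fires=18
i=12 t=21 v=8: → [18,24); WM=20
i=13 t=31 v=9: → [30,36); WM=20
i=14 t=27 v=7: → [24,30); WM=30; [18,24) fires=17 [24,30) fires=7
i=15 t=32 v=8: → [30,36); WM=30
i=16 t=22 v=2: DROP (t<30-4); WM=30
i=17 t=27 v=7: → [24,30); WM=31
i=18 t=33 v=7: → [30,36); WM=31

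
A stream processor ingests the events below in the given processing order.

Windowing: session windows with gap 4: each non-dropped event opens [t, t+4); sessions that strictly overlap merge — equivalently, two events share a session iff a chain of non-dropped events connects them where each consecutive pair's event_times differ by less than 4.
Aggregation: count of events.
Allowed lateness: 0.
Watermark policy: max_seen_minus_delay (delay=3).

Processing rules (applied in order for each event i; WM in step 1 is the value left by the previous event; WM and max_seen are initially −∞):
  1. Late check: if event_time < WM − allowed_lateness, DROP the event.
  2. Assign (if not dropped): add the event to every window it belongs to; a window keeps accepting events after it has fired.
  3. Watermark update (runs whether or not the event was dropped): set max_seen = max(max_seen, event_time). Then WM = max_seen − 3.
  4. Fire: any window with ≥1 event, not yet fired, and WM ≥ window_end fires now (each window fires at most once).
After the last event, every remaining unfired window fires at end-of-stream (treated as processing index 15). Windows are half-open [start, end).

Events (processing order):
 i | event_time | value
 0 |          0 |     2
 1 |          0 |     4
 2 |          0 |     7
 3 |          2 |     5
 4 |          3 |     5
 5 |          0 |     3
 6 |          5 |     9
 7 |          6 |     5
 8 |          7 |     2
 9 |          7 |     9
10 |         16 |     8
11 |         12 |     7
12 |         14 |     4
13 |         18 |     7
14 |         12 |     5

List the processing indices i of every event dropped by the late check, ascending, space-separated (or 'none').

11 14

i=0 t=0 v=2: → [0,4); WM=-3
i=1 t=0 v=4: → [0,4); WM=-3
i=2 t=0 v=7: → [0,4); WM=-3
i=3 t=2 v=5: → [0,6); WM=-1
i=4 t=3 v=5: → [0,7); WM=0
i=5 t=0 v=3: → [0,7); WM=0
i=6 t=5 v=9: → [0,9); WM=2
i=7 t=6 v=5: → [0,10); WM=3
i=8 t=7 v=2: → [0,11); WM=4
i=9 t=7 v=9: → [0,11); WM=4
i=10 t=16 v=8: → [16,20); WM=13
i=11 t=12 v=7: DROP (t<13-0); WM=13
i=12 t=14 v=4: → [14,20); WM=13
i=13 t=18 v=7: → [14,22); WM=15
i=14 t=12 v=5: DROP (t<15-0); WM=15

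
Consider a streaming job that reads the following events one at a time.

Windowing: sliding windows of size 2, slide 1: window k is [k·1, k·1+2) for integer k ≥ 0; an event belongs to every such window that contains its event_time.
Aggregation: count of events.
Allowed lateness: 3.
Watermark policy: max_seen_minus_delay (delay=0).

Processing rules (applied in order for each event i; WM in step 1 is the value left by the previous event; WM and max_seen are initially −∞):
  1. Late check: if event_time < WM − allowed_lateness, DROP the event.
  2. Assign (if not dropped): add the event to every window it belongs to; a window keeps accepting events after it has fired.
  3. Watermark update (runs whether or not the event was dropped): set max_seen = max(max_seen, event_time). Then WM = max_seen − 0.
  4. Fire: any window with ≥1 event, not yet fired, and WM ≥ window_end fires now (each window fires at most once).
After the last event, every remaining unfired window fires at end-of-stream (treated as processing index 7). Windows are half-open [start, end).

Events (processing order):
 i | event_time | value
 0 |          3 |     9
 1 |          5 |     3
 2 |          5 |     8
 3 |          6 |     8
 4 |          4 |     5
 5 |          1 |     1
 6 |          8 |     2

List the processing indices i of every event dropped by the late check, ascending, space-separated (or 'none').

i=0 t=3 v=9: → [3,5),[2,4); WM=3
i=1 t=5 v=3: → [5,7),[4,6); WM=5; [2,4) fires=1 [3,5) fires=1
i=2 t=5 v=8: → [5,7),[4,6); WM=5
i=3 t=6 v=8: → [6,8),[5,7); WM=6; [4,6) fires=2
i=4 t=4 v=5: → [4,6),[3,5); WM=6
i=5 t=1 v=1: DROP (t<6-3); WM=6
i=6 t=8 v=2: → [8,10),[7,9); WM=8; [5,7) fires=3 [6,8) fires=1

5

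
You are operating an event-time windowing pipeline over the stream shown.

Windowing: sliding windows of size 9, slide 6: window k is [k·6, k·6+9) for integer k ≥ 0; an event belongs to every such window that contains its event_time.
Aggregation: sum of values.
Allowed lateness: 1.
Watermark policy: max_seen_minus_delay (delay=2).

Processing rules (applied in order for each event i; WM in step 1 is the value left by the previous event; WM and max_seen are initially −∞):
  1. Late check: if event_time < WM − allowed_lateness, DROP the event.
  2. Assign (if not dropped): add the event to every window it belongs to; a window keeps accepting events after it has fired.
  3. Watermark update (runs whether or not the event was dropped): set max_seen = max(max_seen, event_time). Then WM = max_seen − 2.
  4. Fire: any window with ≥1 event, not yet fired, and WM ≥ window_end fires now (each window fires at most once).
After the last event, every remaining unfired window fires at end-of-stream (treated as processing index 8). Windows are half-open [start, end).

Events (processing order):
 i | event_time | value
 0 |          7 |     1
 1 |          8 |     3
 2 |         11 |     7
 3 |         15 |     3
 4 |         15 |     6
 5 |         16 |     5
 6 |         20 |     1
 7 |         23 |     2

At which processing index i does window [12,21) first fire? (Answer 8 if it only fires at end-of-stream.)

7

i=0 t=7 v=1: → [6,15),[0,9); WM=5
i=1 t=8 v=3: → [6,15),[0,9); WM=6
i=2 t=11 v=7: → [6,15); WM=9; [0,9) fires=4
i=3 t=15 v=3: → [12,21); WM=13
i=4 t=15 v=6: → [12,21); WM=13
i=5 t=16 v=5: → [12,21); WM=14
i=6 t=20 v=1: → [18,27),[12,21); WM=18; [6,15) fires=11
i=7 t=23 v=2: → [18,27); WM=21; [12,21) fires=15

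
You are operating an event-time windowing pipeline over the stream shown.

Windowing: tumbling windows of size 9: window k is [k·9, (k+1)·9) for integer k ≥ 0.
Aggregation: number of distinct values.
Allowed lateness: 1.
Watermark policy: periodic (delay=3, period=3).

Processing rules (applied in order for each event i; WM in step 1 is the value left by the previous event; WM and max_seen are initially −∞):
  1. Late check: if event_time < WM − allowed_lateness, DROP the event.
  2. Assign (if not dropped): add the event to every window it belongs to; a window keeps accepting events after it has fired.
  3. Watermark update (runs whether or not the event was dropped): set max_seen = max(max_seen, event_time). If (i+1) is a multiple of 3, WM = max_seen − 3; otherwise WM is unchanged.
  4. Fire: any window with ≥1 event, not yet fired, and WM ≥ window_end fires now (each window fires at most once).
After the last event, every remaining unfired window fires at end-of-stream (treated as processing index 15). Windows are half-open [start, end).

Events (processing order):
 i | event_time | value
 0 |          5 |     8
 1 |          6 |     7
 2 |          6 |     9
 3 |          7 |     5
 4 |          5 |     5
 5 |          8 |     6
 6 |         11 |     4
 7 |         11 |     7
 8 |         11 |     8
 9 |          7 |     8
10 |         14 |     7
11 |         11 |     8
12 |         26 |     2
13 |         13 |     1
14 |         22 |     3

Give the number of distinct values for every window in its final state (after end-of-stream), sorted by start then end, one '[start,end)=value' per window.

[0,9)=5 [9,18)=4 [18,27)=2

i=0 t=5 v=8: → [0,9); WM=−∞
i=1 t=6 v=7: → [0,9); WM=−∞
i=2 t=6 v=9: → [0,9); WM=3
i=3 t=7 v=5: → [0,9); WM=3
i=4 t=5 v=5: → [0,9); WM=3
i=5 t=8 v=6: → [0,9); WM=5
i=6 t=11 v=4: → [9,18); WM=5
i=7 t=11 v=7: → [9,18); WM=5
i=8 t=11 v=8: → [9,18); WM=8
i=9 t=7 v=8: → [0,9); WM=8
i=10 t=14 v=7: → [9,18); WM=8
i=11 t=11 v=8: → [9,18); WM=11; [0,9) fires=5
i=12 t=26 v=2: → [18,27); WM=11
i=13 t=13 v=1: → [9,18); WM=11
i=14 t=22 v=3: → [18,27); WM=23; [9,18) fires=4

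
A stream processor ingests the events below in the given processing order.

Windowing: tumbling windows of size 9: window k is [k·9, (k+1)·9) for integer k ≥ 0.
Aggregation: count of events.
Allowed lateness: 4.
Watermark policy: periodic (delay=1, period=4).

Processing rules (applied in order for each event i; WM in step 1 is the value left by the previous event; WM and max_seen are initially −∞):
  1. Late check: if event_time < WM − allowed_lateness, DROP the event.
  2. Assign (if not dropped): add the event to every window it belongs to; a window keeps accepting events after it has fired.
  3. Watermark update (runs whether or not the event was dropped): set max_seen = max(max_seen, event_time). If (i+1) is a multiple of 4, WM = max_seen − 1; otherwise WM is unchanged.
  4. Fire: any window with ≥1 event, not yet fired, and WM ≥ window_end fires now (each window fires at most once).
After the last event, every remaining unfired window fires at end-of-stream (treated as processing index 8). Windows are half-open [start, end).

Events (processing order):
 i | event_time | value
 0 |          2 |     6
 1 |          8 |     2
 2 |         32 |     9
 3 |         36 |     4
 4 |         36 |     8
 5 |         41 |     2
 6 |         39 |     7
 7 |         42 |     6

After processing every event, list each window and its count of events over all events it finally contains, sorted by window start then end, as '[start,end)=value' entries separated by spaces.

[0,9)=2 [27,36)=1 [36,45)=5

i=0 t=2 v=6: → [0,9); WM=−∞
i=1 t=8 v=2: → [0,9); WM=−∞
i=2 t=32 v=9: → [27,36); WM=−∞
i=3 t=36 v=4: → [36,45); WM=35; [0,9) fires=2
i=4 t=36 v=8: → [36,45); WM=35
i=5 t=41 v=2: → [36,45); WM=35
i=6 t=39 v=7: → [36,45); WM=35
i=7 t=42 v=6: → [36,45); WM=41; [27,36) fires=1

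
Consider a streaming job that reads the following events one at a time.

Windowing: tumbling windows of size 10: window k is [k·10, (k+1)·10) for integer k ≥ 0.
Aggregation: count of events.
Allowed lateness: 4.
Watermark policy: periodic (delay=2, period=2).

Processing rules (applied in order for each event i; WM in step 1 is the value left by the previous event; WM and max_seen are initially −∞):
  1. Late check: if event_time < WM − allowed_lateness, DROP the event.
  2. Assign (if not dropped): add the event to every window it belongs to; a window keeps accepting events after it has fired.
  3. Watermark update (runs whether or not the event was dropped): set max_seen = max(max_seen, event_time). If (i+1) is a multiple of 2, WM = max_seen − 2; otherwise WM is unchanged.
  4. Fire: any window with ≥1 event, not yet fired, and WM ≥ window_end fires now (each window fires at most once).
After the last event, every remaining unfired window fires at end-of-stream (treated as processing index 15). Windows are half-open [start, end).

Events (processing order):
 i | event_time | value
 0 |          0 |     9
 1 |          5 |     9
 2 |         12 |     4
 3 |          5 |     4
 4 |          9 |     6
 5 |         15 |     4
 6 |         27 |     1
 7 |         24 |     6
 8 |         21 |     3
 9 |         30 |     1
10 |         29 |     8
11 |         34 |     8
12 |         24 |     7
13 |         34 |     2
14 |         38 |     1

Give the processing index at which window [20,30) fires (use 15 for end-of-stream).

11

i=0 t=0 v=9: → [0,10); WM=−∞
i=1 t=5 v=9: → [0,10); WM=3
i=2 t=12 v=4: → [10,20); WM=3
i=3 t=5 v=4: → [0,10); WM=10; [0,10) fires=3
i=4 t=9 v=6: → [0,10); WM=10
i=5 t=15 v=4: → [10,20); WM=13
i=6 t=27 v=1: → [20,30); WM=13
i=7 t=24 v=6: → [20,30); WM=25; [10,20) fires=2
i=8 t=21 v=3: → [20,30); WM=25
i=9 t=30 v=1: → [30,40); WM=28
i=10 t=29 v=8: → [20,30); WM=28
i=11 t=34 v=8: → [30,40); WM=32; [20,30) fires=4
i=12 t=24 v=7: DROP (t<32-4); WM=32
i=13 t=34 v=2: → [30,40); WM=32
i=14 t=38 v=1: → [30,40); WM=32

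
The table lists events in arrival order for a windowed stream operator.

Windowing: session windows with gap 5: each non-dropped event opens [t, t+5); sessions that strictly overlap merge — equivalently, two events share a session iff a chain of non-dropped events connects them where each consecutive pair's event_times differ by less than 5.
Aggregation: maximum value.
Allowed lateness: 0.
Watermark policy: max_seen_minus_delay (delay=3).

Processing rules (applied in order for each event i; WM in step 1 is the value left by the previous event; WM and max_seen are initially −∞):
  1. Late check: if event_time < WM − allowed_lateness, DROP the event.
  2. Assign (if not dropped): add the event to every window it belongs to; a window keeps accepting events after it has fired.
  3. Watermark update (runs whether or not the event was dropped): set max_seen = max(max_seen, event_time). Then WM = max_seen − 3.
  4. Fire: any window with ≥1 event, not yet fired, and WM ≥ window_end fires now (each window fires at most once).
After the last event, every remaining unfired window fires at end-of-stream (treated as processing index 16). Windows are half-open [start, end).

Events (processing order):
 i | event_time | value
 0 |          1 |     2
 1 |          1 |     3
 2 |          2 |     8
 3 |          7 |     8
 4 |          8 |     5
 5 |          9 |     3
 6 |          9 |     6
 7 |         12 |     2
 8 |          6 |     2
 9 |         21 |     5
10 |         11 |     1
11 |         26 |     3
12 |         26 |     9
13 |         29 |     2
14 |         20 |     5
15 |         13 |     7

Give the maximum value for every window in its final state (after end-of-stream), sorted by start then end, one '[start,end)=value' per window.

i=0 t=1 v=2: → [1,6); WM=-2
i=1 t=1 v=3: → [1,6); WM=-2
i=2 t=2 v=8: → [1,7); WM=-1
i=3 t=7 v=8: → [7,12); WM=4
i=4 t=8 v=5: → [7,13); WM=5
i=5 t=9 v=3: → [7,14); WM=6
i=6 t=9 v=6: → [7,14); WM=6
i=7 t=12 v=2: → [7,17); WM=9
i=8 t=6 v=2: DROP (t<9-0); WM=9
i=9 t=21 v=5: → [21,26); WM=18
i=10 t=11 v=1: DROP (t<18-0); WM=18
i=11 t=26 v=3: → [26,31); WM=23
i=12 t=26 v=9: → [26,31); WM=23
i=13 t=29 v=2: → [26,34); WM=26
i=14 t=20 v=5: DROP (t<26-0); WM=26
i=15 t=13 v=7: DROP (t<26-0); WM=26

[1,7)=8 [7,17)=8 [21,26)=5 [26,34)=9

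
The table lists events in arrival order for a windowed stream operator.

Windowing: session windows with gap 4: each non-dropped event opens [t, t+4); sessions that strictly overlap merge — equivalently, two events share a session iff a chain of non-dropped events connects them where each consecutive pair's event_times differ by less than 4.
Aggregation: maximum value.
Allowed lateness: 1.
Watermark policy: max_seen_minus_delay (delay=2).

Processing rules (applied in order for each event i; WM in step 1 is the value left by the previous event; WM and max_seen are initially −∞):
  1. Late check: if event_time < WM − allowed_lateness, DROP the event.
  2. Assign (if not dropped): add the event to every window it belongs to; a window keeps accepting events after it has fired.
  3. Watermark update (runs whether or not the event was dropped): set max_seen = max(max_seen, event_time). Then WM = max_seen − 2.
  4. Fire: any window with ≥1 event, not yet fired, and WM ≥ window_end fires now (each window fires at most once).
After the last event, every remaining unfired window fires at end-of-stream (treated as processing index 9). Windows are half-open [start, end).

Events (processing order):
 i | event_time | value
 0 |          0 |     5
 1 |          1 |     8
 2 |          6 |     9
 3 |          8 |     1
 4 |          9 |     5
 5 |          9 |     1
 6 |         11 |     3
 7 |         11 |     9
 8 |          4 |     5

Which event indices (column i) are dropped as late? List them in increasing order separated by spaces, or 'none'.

8

i=0 t=0 v=5: → [0,4); WM=-2
i=1 t=1 v=8: → [0,5); WM=-1
i=2 t=6 v=9: → [6,10); WM=4
i=3 t=8 v=1: → [6,12); WM=6
i=4 t=9 v=5: → [6,13); WM=7
i=5 t=9 v=1: → [6,13); WM=7
i=6 t=11 v=3: → [6,15); WM=9
i=7 t=11 v=9: → [6,15); WM=9
i=8 t=4 v=5: DROP (t<9-1); WM=9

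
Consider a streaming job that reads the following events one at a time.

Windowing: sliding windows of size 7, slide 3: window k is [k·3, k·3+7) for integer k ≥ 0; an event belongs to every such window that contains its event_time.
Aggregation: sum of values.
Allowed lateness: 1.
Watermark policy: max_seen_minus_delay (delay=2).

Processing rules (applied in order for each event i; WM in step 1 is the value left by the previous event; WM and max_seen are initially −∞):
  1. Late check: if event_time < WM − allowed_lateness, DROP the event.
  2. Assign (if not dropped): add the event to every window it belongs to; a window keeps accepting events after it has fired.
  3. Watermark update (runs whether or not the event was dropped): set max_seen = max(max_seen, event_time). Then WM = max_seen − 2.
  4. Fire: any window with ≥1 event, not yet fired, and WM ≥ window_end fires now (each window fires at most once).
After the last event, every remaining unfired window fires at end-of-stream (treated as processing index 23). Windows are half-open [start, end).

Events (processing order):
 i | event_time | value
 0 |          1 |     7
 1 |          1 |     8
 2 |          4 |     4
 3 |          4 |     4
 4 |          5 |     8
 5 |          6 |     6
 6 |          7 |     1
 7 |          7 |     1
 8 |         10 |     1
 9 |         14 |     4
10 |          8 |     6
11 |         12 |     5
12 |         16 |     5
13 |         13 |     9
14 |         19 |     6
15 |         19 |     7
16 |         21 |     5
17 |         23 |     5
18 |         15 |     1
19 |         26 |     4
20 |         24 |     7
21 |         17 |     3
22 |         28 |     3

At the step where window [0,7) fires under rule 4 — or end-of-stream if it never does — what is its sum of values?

37

i=0 t=1 v=7: → [0,7); WM=-1
i=1 t=1 v=8: → [0,7); WM=-1
i=2 t=4 v=4: → [3,10),[0,7); WM=2
i=3 t=4 v=4: → [3,10),[0,7); WM=2
i=4 t=5 v=8: → [3,10),[0,7); WM=3
i=5 t=6 v=6: → [6,13),[3,10),[0,7); WM=4
i=6 t=7 v=1: → [6,13),[3,10); WM=5
i=7 t=7 v=1: → [6,13),[3,10); WM=5
i=8 t=10 v=1: → [9,16),[6,13); WM=8; [0,7) fires=37
i=9 t=14 v=4: → [12,19),[9,16); WM=12; [3,10) fires=24
i=10 t=8 v=6: DROP (t<12-1); WM=12
i=11 t=12 v=5: → [12,19),[9,16),[6,13); WM=12
i=12 t=16 v=5: → [15,22),[12,19); WM=14; [6,13) fires=14
i=13 t=13 v=9: → [12,19),[9,16); WM=14
i=14 t=19 v=6: → [18,25),[15,22); WM=17; [9,16) fires=19
i=15 t=19 v=7: → [18,25),[15,22); WM=17
i=16 t=21 v=5: → [21,28),[18,25),[15,22); WM=19; [12,19) fires=23
i=17 t=23 v=5: → [21,28),[18,25); WM=21
i=18 t=15 v=1: DROP (t<21-1); WM=21
i=19 t=26 v=4: → [24,31),[21,28); WM=24; [15,22) fires=23
i=20 t=24 v=7: → [24,31),[21,28),[18,25); WM=24
i=21 t=17 v=3: DROP (t<24-1); WM=24
i=22 t=28 v=3: → [27,34),[24,31); WM=26; [18,25) fires=30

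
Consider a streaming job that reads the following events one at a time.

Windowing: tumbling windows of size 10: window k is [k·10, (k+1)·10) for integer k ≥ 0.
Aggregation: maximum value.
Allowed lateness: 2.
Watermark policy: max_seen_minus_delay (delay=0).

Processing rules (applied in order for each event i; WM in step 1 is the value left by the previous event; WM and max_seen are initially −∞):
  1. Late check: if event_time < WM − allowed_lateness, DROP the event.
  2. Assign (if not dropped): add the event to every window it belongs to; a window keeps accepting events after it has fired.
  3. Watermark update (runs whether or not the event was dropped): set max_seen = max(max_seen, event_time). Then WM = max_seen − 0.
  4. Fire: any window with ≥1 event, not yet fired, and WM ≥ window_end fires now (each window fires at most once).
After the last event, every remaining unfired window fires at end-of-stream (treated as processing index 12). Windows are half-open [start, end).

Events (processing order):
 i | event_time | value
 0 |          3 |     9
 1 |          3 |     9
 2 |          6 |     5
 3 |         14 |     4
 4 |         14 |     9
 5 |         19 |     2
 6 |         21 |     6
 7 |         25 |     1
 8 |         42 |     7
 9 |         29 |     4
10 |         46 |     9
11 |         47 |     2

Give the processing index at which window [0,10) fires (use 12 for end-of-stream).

3

i=0 t=3 v=9: → [0,10); WM=3
i=1 t=3 v=9: → [0,10); WM=3
i=2 t=6 v=5: → [0,10); WM=6
i=3 t=14 v=4: → [10,20); WM=14; [0,10) fires=9
i=4 t=14 v=9: → [10,20); WM=14
i=5 t=19 v=2: → [10,20); WM=19
i=6 t=21 v=6: → [20,30); WM=21; [10,20) fires=9
i=7 t=25 v=1: → [20,30); WM=25
i=8 t=42 v=7: → [40,50); WM=42; [20,30) fires=6
i=9 t=29 v=4: DROP (t<42-2); WM=42
i=10 t=46 v=9: → [40,50); WM=46
i=11 t=47 v=2: → [40,50); WM=47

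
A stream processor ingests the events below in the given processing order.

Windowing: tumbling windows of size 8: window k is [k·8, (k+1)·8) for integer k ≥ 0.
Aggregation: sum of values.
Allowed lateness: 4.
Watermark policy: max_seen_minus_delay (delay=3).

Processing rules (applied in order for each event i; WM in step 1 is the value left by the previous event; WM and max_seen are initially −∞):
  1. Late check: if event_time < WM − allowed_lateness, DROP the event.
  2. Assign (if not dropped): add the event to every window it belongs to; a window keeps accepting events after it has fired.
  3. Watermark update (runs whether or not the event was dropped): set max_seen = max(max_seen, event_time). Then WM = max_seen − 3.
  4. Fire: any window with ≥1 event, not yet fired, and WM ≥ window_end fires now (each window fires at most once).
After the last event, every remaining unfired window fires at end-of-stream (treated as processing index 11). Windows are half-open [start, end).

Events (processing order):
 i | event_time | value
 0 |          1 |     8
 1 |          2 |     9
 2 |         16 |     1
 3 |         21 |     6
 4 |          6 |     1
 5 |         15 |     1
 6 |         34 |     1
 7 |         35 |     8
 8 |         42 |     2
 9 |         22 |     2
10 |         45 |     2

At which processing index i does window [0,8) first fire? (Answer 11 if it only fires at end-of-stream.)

2

i=0 t=1 v=8: → [0,8); WM=-2
i=1 t=2 v=9: → [0,8); WM=-1
i=2 t=16 v=1: → [16,24); WM=13; [0,8) fires=17
i=3 t=21 v=6: → [16,24); WM=18
i=4 t=6 v=1: DROP (t<18-4); WM=18
i=5 t=15 v=1: → [8,16); WM=18; [8,16) fires=1
i=6 t=34 v=1: → [32,40); WM=31; [16,24) fires=7
i=7 t=35 v=8: → [32,40); WM=32
i=8 t=42 v=2: → [40,48); WM=39
i=9 t=22 v=2: DROP (t<39-4); WM=39
i=10 t=45 v=2: → [40,48); WM=42; [32,40) fires=9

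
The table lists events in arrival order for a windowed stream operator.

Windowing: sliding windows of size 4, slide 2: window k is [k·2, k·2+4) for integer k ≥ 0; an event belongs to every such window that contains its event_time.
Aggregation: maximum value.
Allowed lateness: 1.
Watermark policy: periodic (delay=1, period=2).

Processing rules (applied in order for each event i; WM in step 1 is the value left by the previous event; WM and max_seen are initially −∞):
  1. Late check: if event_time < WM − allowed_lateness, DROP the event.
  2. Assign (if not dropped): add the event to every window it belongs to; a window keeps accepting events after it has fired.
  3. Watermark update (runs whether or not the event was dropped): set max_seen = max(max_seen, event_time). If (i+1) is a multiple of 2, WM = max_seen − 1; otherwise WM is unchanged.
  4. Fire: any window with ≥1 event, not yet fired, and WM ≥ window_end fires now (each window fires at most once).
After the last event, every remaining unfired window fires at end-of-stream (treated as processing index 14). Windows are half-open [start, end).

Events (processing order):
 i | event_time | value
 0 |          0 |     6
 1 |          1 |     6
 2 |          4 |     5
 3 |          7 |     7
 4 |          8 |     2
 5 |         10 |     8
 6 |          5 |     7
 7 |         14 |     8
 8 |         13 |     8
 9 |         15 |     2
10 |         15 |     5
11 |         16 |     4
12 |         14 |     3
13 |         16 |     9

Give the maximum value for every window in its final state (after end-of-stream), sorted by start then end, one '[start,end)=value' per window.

i=0 t=0 v=6: → [0,4); WM=−∞
i=1 t=1 v=6: → [0,4); WM=0
i=2 t=4 v=5: → [4,8),[2,6); WM=0
i=3 t=7 v=7: → [6,10),[4,8); WM=6; [0,4) fires=6 [2,6) fires=5
i=4 t=8 v=2: → [8,12),[6,10); WM=6
i=5 t=10 v=8: → [10,14),[8,12); WM=9; [4,8) fires=7
i=6 t=5 v=7: DROP (t<9-1); WM=9
i=7 t=14 v=8: → [14,18),[12,16); WM=13; [6,10) fires=7 [8,12) fires=8
i=8 t=13 v=8: → [12,16),[10,14); WM=13
i=9 t=15 v=2: → [14,18),[12,16); WM=14; [10,14) fires=8
i=10 t=15 v=5: → [14,18),[12,16); WM=14
i=11 t=16 v=4: → [16,20),[14,18); WM=15
i=12 t=14 v=3: → [14,18),[12,16); WM=15
i=13 t=16 v=9: → [16,20),[14,18); WM=15

[0,4)=6 [2,6)=5 [4,8)=7 [6,10)=7 [8,12)=8 [10,14)=8 [12,16)=8 [14,18)=9 [16,20)=9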